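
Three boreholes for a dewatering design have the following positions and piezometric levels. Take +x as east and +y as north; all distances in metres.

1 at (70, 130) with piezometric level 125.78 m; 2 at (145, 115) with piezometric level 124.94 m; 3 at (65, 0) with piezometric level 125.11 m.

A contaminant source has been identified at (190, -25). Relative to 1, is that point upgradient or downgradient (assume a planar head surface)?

With h = a·x + b·y + c and 1 as origin, the differences give:
  75·a + (-15)·b = -0.84
  (-5)·a + (-130)·b = -0.67
Eliminate b (×(-130) and ×(-15), subtract): -9825·a = 99.150 → a = ∂h/∂x = -0.01009
Back-substitute: b = ∂h/∂y = +0.005542.
Head at (190, -25) = 125.78 + (-0.01009)·(120) + (+0.005542)·(-155) = 123.71 m.
That is lower than the 125.78 m at 1, so the point is downgradient.

downgradient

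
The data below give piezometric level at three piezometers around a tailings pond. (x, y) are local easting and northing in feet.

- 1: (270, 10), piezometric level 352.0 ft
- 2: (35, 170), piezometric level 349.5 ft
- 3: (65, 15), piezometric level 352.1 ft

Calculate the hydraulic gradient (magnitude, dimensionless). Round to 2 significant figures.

Differences from 1: to 2 (Δx, Δy, Δh) = (-235, 160, -2.5); to 3 = (-205, 5, +0.1).
Determinant of the coordinate differences = (-235)·5 − (-205)·160 = 31625.
∂h/∂x = [(-2.5)·5 − (+0.1)·160] / 31625 = -0.0009012
∂h/∂y = [(-235)·(+0.1) − (-205)·(-2.5)] / 31625 = -0.01695
|∇h| = √(-0.0009012² + -0.01695²) = 0.01697

0.017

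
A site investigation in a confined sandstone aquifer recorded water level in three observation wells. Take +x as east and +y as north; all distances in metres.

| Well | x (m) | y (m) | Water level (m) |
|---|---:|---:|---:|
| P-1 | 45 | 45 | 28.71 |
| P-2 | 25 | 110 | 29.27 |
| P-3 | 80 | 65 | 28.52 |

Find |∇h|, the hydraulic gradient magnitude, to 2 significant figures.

Taking P-1 as reference: P-2−P-1 = (-20, 65, +0.56); P-3−P-1 = (35, 20, -0.19).
Determinant of the coordinate differences = (-20)·20 − 35·65 = -2675.
∂h/∂x = [(+0.56)·20 − (-0.19)·65] / -2675 = -0.008804
∂h/∂y = [(-20)·(-0.19) − 35·(+0.56)] / -2675 = +0.005907
|∇h| = √(-0.008804² + 0.005907²) = 0.0106

0.011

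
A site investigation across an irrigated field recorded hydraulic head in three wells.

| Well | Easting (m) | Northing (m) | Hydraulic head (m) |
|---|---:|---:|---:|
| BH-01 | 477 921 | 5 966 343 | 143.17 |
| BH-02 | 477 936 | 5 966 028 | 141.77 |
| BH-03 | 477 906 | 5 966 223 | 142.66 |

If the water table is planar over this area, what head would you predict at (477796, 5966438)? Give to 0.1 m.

Taking BH-01 as reference: BH-02−BH-01 = (15, -315, -1.40); BH-03−BH-01 = (-15, -120, -0.51).
Determinant of the coordinate differences = 15·(-120) − (-15)·(-315) = -6525.
∂h/∂x = [(-1.40)·(-120) − (-0.51)·(-315)] / -6525 = -0.001126
∂h/∂y = [15·(-0.51) − (-15)·(-1.40)] / -6525 = +0.004391
h(477796, 5966438) = 143.17 + (-0.001126)·(-125) + (+0.004391)·(95) = 143.17 +0.141 +0.417 = 143.728 m.

143.7 m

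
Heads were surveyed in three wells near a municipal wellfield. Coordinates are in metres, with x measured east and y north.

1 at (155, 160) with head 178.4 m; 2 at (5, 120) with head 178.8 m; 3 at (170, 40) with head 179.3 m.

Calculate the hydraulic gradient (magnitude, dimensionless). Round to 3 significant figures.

Three-point gradient (reference 1): Δ to 2 = (-150, -40, +0.4), Δ to 3 = (15, -120, +0.9).
∂h/∂x = -0.0006452, ∂h/∂y = -0.007581 (det = 18600).
|∇h| = √(-0.0006452² + -0.007581²) = 0.007608

0.00761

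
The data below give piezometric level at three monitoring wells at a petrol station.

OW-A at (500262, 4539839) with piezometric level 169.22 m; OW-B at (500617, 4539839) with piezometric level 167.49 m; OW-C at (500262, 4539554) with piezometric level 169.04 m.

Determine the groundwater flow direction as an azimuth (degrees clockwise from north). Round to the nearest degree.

∂h/∂x = (167.49 − 169.22) / (500617 − 500262) = -0.004873
∂h/∂y = (169.04 − 169.22) / (4539554 − 4539839) = +0.0006316
Flow direction (−∇h) has components (+0.004873 E, -0.0006316 N).
Azimuth = atan2(E, N) = atan2(+0.004873, -0.0006316) = 97.4° ≈ 097°.

097°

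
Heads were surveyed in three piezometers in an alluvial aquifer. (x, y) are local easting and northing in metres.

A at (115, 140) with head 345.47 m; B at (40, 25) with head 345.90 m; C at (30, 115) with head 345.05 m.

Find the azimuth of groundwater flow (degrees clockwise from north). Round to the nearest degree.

319°

With h = a·x + b·y + c and A as origin, the differences give:
  (-75)·a + (-115)·b = +0.43
  (-85)·a + (-25)·b = -0.42
Eliminate b (×(-25) and ×(-115), subtract): -7900·a = -59.050 → a = ∂h/∂x = +0.007475
Back-substitute: b = ∂h/∂y = -0.008614.
Flow direction (−∇h) has components (-0.007475 E, +0.008614 N).
Azimuth = atan2(E, N) = atan2(-0.007475, +0.008614) = 319.1° ≈ 319°.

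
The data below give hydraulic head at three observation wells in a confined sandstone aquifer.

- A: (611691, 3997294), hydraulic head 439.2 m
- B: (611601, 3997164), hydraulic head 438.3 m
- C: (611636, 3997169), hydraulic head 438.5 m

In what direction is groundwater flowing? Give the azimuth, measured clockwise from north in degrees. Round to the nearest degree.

With h = a·x + b·y + c and A as origin, the differences give:
  (-90)·a + (-130)·b = -0.9
  (-55)·a + (-125)·b = -0.7
Eliminate b (×(-125) and ×(-130), subtract): 4100·a = 21.50 → a = ∂h/∂x = +0.005244
Back-substitute: b = ∂h/∂y = +0.003293.
Flow direction (−∇h) has components (-0.005244 E, -0.003293 N).
Azimuth = atan2(E, N) = atan2(-0.005244, -0.003293) = 237.9° ≈ 238°.

238°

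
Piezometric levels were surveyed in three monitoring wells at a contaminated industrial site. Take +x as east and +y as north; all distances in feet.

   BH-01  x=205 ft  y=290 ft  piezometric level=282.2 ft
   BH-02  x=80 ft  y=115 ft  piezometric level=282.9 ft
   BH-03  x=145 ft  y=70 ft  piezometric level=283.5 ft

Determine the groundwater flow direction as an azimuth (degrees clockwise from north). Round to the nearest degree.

329°

With h = a·x + b·y + c and BH-01 as origin, the differences give:
  (-125)·a + (-175)·b = +0.7
  (-60)·a + (-220)·b = +1.3
Eliminate b (×(-220) and ×(-175), subtract): 17000·a = 73.50 → a = ∂h/∂x = +0.004324
Back-substitute: b = ∂h/∂y = -0.007088.
Flow direction (−∇h) has components (-0.004324 E, +0.007088 N).
Azimuth = atan2(E, N) = atan2(-0.004324, +0.007088) = 328.6° ≈ 329°.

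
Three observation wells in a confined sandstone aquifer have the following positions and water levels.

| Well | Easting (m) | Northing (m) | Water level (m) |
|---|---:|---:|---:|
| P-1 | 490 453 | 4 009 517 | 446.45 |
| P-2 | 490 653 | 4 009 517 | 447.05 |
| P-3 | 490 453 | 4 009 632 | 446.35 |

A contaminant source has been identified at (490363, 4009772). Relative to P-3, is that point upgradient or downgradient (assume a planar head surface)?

∂h/∂x = (447.05 − 446.45) / (490653 − 490453) = +0.003000
∂h/∂y = (446.35 − 446.45) / (4009632 − 4009517) = -0.0008696
Head at (490363, 4009772) = 446.45 + (+0.003000)·(-90) + (-0.0008696)·(255) = 445.96 m.
That is lower than the 446.35 m at P-3, so the point is downgradient.

downgradient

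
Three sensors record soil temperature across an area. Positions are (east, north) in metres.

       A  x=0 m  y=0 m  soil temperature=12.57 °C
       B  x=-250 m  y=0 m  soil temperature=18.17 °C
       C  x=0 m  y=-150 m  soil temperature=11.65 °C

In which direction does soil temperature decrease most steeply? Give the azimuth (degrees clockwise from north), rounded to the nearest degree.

∂T/∂x = (18.17 − 12.57) / (-250 − 0) = -0.02240
∂T/∂y = (11.65 − 12.57) / (-150 − 0) = +0.006133
Steepest decrease is along −∇f: components (+0.02240 E, -0.006133 N).
Azimuth = atan2(+0.02240, -0.006133) = 105.3° ≈ 105°.

105°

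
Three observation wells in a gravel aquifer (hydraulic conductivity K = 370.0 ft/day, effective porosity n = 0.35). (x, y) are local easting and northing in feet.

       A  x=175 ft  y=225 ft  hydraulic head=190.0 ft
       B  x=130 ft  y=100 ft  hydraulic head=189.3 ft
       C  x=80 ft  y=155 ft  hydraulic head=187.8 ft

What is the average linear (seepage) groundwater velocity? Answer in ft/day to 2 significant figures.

28 ft/day

Differences from A: to B (Δx, Δy, Δh) = (-45, -125, -0.7); to C = (-95, -70, -2.2).
Solve a·Δx + b·Δy = Δh: det = (-45)·(-70) − (-95)·(-125) = -8725.
∂h/∂x = [(-0.7)·(-70) − (-2.2)·(-125)] / -8725 = +0.02590
∂h/∂y = [(-45)·(-2.2) − (-95)·(-0.7)] / -8725 = -0.003725
|∇h| = √(0.02590² + -0.003725²) = 0.02617
Seepage velocity v = K·i/n = 370.0 × 0.02617 / 0.35 = 27.67 ft/day.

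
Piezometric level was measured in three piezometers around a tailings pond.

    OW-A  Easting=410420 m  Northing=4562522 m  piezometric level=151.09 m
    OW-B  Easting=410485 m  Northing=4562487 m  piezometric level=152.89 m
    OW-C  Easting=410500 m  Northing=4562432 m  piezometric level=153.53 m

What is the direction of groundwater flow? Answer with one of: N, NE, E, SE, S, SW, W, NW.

Taking OW-A as reference: OW-B−OW-A = (65, -35, +1.80); OW-C−OW-A = (80, -90, +2.44).
Determinant of the coordinate differences = 65·(-90) − 80·(-35) = -3050.
∂h/∂x = [(+1.80)·(-90) − (+2.44)·(-35)] / -3050 = +0.02511
∂h/∂y = [65·(+2.44) − 80·(+1.80)] / -3050 = -0.004787
Flow = −∇h = (-0.02511 east, +0.004787 north), which points west.

W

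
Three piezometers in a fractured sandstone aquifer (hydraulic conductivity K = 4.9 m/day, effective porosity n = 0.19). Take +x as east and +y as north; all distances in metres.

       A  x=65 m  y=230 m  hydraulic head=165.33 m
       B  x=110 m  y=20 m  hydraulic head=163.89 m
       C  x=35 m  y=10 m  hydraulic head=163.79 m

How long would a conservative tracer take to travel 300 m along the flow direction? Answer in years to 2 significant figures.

4.6 years

Differences from A: to B (Δx, Δy, Δh) = (45, -210, -1.44); to C = (-30, -220, -1.54).
Solve a·Δx + b·Δy = Δh: det = 45·(-220) − (-30)·(-210) = -16200.
∂h/∂x = [(-1.44)·(-220) − (-1.54)·(-210)] / -16200 = +0.0004074
∂h/∂y = [45·(-1.54) − (-30)·(-1.44)] / -16200 = +0.006944
|∇h| = √(0.0004074² + 0.006944²) = 0.006956
Seepage velocity v = K·i/n = 4.9 × 0.006956 / 0.19 = 0.1794 m/day.
t = 300 / 0.1794 = 1672 days = 4.58 years.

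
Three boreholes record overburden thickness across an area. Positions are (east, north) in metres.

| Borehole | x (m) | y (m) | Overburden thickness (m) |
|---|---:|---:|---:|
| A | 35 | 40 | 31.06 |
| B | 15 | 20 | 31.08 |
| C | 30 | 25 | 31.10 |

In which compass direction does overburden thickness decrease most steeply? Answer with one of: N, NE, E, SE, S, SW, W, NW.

Taking A as reference: B−A = (-20, -20, +0.02); C−A = (-5, -15, +0.04).
Solve a·Δx + b·Δy = Δd: det = (-20)·(-15) − (-5)·(-20) = 200.
∂d/∂x = [(+0.02)·(-15) − (+0.04)·(-20)] / 200 = +0.002500
∂d/∂y = [(-20)·(+0.04) − (-5)·(+0.02)] / 200 = -0.003500
Steepest decrease is along −∇f = (-0.002500 E, +0.003500 N) → northwest.

NW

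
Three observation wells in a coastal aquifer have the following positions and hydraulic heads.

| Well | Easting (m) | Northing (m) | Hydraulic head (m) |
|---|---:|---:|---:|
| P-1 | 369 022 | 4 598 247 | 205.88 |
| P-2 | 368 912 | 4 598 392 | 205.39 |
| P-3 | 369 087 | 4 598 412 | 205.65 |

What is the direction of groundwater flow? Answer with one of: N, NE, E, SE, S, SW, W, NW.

Three-point gradient (reference P-1): Δ to P-2 = (-110, 145, -0.49), Δ to P-3 = (65, 165, -0.23).
∂h/∂x = +0.001723, ∂h/∂y = -0.002073 (det = -27575).
Flow = −∇h = (-0.001723 east, +0.002073 north), which points northwest.

NW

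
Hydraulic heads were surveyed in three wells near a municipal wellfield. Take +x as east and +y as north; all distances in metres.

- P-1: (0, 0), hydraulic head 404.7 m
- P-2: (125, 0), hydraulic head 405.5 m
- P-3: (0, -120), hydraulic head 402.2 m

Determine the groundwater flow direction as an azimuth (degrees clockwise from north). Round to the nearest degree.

197°

∂h/∂x = (405.5 − 404.7) / (125 − 0) = +0.006400
∂h/∂y = (402.2 − 404.7) / (-120 − 0) = +0.02083
Flow direction (−∇h) has components (-0.006400 E, -0.02083 N).
Azimuth = atan2(E, N) = atan2(-0.006400, -0.02083) = 197.1° ≈ 197°.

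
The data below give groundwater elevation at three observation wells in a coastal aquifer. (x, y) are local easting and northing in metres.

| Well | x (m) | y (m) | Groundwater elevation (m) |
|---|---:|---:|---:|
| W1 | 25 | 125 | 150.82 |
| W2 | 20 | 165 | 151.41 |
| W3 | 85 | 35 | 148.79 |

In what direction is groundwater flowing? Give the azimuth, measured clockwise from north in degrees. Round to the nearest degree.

132°

Taking W1 as reference: W2−W1 = (-5, 40, +0.59); W3−W1 = (60, -90, -2.03).
Determinant of the coordinate differences = (-5)·(-90) − 60·40 = -1950.
∂h/∂x = [(+0.59)·(-90) − (-2.03)·40] / -1950 = -0.01441
∂h/∂y = [(-5)·(-2.03) − 60·(+0.59)] / -1950 = +0.01295
Flow direction (−∇h) has components (+0.01441 E, -0.01295 N).
Azimuth = atan2(E, N) = atan2(+0.01441, -0.01295) = 131.9° ≈ 132°.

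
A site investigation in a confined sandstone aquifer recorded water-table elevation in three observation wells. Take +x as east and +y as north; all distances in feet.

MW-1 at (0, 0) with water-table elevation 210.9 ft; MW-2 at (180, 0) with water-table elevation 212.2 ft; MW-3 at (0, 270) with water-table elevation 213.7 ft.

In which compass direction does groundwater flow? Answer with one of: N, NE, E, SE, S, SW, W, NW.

SW

∂h/∂x = (212.2 − 210.9) / (180 − 0) = +0.007222
∂h/∂y = (213.7 − 210.9) / (270 − 0) = +0.01037
Flow = −∇h = (-0.007222 east, -0.01037 north), which points southwest.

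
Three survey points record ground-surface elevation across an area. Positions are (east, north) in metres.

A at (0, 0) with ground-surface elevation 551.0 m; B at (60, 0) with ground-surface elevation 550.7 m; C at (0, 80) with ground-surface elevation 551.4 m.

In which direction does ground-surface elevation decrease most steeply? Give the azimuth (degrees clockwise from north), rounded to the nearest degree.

∂z/∂x = (550.7 − 551.0) / (60 − 0) = -0.005000
∂z/∂y = (551.4 − 551.0) / (80 − 0) = +0.005000
Steepest decrease is along −∇f: components (+0.005000 E, -0.005000 N).
Azimuth = atan2(+0.005000, -0.005000) = 135.0° ≈ 135°.

135°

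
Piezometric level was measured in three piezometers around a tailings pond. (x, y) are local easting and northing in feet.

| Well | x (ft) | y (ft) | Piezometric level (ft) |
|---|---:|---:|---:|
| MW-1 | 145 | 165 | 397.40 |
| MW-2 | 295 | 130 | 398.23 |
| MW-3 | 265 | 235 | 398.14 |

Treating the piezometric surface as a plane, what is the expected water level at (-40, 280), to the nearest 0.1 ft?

With h = a·x + b·y + c and MW-1 as origin, the differences give:
  150·a + (-35)·b = +0.83
  120·a + 70·b = +0.74
Eliminate b (×70 and ×(-35), subtract): 14700·a = 84.000 → a = ∂h/∂x = +0.005714
Back-substitute: b = ∂h/∂y = +0.0007755.
h(-40, 280) = 397.40 + (+0.005714)·(-185) + (+0.0007755)·(115) = 397.40 -1.057 +0.089 = 396.432 ft.

396.4 ft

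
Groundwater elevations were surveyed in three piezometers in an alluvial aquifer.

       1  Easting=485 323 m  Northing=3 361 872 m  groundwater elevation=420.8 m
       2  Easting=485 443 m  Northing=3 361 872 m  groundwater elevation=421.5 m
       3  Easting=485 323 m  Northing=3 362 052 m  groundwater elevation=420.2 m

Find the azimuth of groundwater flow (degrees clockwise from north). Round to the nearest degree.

300°

∂h/∂x = (421.5 − 420.8) / (485443 − 485323) = +0.005833
∂h/∂y = (420.2 − 420.8) / (3362052 − 3361872) = -0.003333
Flow direction (−∇h) has components (-0.005833 E, +0.003333 N).
Azimuth = atan2(E, N) = atan2(-0.005833, +0.003333) = 299.7° ≈ 300°.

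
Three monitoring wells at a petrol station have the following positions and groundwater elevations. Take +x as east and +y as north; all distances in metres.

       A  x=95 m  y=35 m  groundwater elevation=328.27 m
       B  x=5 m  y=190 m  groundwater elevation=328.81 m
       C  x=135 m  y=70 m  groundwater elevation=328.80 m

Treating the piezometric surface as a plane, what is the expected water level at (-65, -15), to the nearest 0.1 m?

With h = a·x + b·y + c and A as origin, the differences give:
  (-90)·a + 155·b = +0.54
  40·a + 35·b = +0.53
Eliminate b (×35 and ×155, subtract): -9350·a = -63.250 → a = ∂h/∂x = +0.006765
Back-substitute: b = ∂h/∂y = +0.007412.
h(-65, -15) = 328.27 + (+0.006765)·(-160) + (+0.007412)·(-50) = 328.27 -1.082 -0.371 = 326.817 m.

326.8 m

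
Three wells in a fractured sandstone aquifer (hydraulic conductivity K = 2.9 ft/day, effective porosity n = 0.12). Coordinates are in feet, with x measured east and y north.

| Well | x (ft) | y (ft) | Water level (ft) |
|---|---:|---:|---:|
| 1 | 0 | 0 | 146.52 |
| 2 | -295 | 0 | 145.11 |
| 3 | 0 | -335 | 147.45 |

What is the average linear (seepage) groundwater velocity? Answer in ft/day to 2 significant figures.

∂h/∂x = (145.11 − 146.52) / (-295 − 0) = +0.004780
∂h/∂y = (147.45 − 146.52) / (-335 − 0) = -0.002776
|∇h| = √(0.004780² + -0.002776²) = 0.005528
Seepage velocity v = K·i/n = 2.9 × 0.005528 / 0.12 = 0.1336 ft/day.

0.13 ft/day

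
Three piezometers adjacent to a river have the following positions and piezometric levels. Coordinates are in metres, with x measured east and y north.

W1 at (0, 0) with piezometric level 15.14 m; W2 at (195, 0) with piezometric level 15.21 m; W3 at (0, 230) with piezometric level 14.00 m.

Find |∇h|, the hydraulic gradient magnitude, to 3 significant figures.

0.00497

∂h/∂x = (15.21 − 15.14) / (195 − 0) = +0.0003590
∂h/∂y = (14.00 − 15.14) / (230 − 0) = -0.004957
|∇h| = √(0.0003590² + -0.004957²) = 0.00497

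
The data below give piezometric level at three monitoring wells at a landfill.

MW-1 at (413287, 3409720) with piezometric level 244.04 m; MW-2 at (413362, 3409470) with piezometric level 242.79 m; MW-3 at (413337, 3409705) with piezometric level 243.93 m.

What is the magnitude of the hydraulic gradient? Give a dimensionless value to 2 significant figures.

Differences from MW-1: to MW-2 (Δx, Δy, Δh) = (75, -250, -1.25); to MW-3 = (50, -15, -0.11).
Determinant of the coordinate differences = 75·(-15) − 50·(-250) = 11375.
∂h/∂x = [(-1.25)·(-15) − (-0.11)·(-250)] / 11375 = -0.0007692
∂h/∂y = [75·(-0.11) − 50·(-1.25)] / 11375 = +0.004769
|∇h| = √(-0.0007692² + 0.004769²) = 0.004831

0.0048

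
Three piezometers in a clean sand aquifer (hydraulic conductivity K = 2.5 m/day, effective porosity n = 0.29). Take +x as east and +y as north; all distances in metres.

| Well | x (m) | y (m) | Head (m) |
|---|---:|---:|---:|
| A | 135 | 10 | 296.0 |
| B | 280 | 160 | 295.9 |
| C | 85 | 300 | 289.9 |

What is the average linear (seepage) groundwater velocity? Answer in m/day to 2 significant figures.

0.22 m/day

Differences from A: to B (Δx, Δy, Δh) = (145, 150, -0.1); to C = (-50, 290, -6.1).
Solve a·Δx + b·Δy = Δh: det = 145·290 − (-50)·150 = 49550.
∂h/∂x = [(-0.1)·290 − (-6.1)·150] / 49550 = +0.01788
∂h/∂y = [145·(-6.1) − (-50)·(-0.1)] / 49550 = -0.01795
|∇h| = √(0.01788² + -0.01795²) = 0.02534
Seepage velocity v = K·i/n = 2.5 × 0.02534 / 0.29 = 0.2184 m/day.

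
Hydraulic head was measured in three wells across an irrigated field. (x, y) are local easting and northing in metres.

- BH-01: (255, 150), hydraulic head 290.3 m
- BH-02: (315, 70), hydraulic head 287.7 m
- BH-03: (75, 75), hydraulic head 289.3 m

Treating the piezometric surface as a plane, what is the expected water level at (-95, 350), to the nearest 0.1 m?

298.0 m

Taking BH-01 as reference: BH-02−BH-01 = (60, -80, -2.6); BH-03−BH-01 = (-180, -75, -1.0).
Determinant of the coordinate differences = 60·(-75) − (-180)·(-80) = -18900.
∂h/∂x = [(-2.6)·(-75) − (-1.0)·(-80)] / -18900 = -0.006085
∂h/∂y = [60·(-1.0) − (-180)·(-2.6)] / -18900 = +0.02794
h(-95, 350) = 290.3 + (-0.006085)·(-350) + (+0.02794)·(200) = 290.3 +2.130 +5.587 = 298.017 m.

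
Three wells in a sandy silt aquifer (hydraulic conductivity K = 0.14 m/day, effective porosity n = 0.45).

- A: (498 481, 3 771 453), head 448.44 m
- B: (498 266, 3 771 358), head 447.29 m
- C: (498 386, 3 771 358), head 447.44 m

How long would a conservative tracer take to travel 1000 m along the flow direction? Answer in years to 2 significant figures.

940 years

With h = a·x + b·y + c and A as origin, the differences give:
  (-215)·a + (-95)·b = -1.15
  (-95)·a + (-95)·b = -1.00
Eliminate b (×(-95) and ×(-95), subtract): 11400·a = 14.250 → a = ∂h/∂x = +0.001250
Back-substitute: b = ∂h/∂y = +0.009276.
|∇h| = √(0.001250² + 0.009276²) = 0.00936
Seepage velocity v = K·i/n = 0.14 × 0.00936 / 0.45 = 0.002912 m/day.
t = 1000 / 0.002912 = 3.434e+05 days = 940 years.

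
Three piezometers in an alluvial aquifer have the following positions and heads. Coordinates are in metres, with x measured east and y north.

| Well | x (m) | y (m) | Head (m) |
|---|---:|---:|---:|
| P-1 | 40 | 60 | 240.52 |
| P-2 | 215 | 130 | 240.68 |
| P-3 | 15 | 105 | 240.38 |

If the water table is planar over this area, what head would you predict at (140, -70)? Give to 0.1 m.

With h = a·x + b·y + c and P-1 as origin, the differences give:
  175·a + 70·b = +0.16
  (-25)·a + 45·b = -0.14
Eliminate b (×45 and ×70, subtract): 9625·a = 17.000 → a = ∂h/∂x = +0.001766
Back-substitute: b = ∂h/∂y = -0.002130.
h(140, -70) = 240.52 + (+0.001766)·(100) + (-0.002130)·(-130) = 240.52 +0.177 +0.277 = 240.974 m.

241.0 m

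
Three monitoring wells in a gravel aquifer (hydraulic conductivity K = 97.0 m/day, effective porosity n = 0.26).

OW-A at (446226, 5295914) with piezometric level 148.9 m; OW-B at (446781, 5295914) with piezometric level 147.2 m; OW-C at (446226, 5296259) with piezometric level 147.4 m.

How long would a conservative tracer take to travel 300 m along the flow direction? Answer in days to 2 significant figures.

150 days

∂h/∂x = (147.2 − 148.9) / (446781 − 446226) = -0.003063
∂h/∂y = (147.4 − 148.9) / (5296259 − 5295914) = -0.004348
|∇h| = √(-0.003063² + -0.004348²) = 0.005319
Seepage velocity v = K·i/n = 97.0 × 0.005319 / 0.26 = 1.984 m/day.
t = 300 / 1.984 = 151.2 days.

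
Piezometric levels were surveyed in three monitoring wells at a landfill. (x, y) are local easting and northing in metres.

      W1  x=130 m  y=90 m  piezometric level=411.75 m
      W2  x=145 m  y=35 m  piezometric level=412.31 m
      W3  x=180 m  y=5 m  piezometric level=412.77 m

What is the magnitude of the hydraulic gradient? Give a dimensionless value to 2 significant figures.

0.010

With h = a·x + b·y + c and W1 as origin, the differences give:
  15·a + (-55)·b = +0.56
  50·a + (-85)·b = +1.02
Eliminate b (×(-85) and ×(-55), subtract): 1475·a = 8.500 → a = ∂h/∂x = +0.005763
Back-substitute: b = ∂h/∂y = -0.008610.
|∇h| = √(0.005763² + -0.008610²) = 0.01036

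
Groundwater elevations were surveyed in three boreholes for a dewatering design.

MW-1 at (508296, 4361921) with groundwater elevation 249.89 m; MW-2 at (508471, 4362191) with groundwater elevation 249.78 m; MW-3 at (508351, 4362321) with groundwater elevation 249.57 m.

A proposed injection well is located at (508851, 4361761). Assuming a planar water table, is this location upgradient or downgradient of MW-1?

upgradient

Three-point gradient (reference MW-1): Δ to MW-2 = (175, 270, -0.11), Δ to MW-3 = (55, 400, -0.32).
∂h/∂x = +0.0007688, ∂h/∂y = -0.0009057 (det = 55150).
Head at (508851, 4361761) = 249.89 + (+0.0007688)·(555) + (-0.0009057)·(-160) = 250.46 m.
That is higher than the 249.89 m at MW-1, so the point is upgradient.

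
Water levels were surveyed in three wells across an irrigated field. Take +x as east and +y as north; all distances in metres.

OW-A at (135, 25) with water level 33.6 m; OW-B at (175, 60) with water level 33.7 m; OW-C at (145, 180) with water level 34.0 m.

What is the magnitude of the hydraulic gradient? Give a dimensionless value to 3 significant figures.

Taking OW-A as reference: OW-B−OW-A = (40, 35, +0.1); OW-C−OW-A = (10, 155, +0.4).
Determinant of the coordinate differences = 40·155 − 10·35 = 5850.
∂h/∂x = [(+0.1)·155 − (+0.4)·35] / 5850 = +0.0002564
∂h/∂y = [40·(+0.4) − 10·(+0.1)] / 5850 = +0.002564
|∇h| = √(0.0002564² + 0.002564²) = 0.002577

0.00258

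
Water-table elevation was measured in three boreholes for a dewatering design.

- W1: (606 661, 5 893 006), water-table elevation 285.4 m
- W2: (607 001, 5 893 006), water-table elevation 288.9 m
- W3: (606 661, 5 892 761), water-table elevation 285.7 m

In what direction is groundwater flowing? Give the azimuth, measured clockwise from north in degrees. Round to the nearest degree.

277°

∂h/∂x = (288.9 − 285.4) / (607001 − 606661) = +0.01029
∂h/∂y = (285.7 − 285.4) / (5892761 − 5893006) = -0.001224
Flow direction (−∇h) has components (-0.01029 E, +0.001224 N).
Azimuth = atan2(E, N) = atan2(-0.01029, +0.001224) = 276.8° ≈ 277°.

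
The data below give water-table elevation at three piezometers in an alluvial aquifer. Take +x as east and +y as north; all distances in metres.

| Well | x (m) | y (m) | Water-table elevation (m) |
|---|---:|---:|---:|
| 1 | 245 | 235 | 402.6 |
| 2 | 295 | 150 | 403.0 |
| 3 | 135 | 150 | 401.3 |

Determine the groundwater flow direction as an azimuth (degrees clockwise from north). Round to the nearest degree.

262°

Taking 1 as reference: 2−1 = (50, -85, +0.4); 3−1 = (-110, -85, -1.3).
Determinant of the coordinate differences = 50·(-85) − (-110)·(-85) = -13600.
∂h/∂x = [(+0.4)·(-85) − (-1.3)·(-85)] / -13600 = +0.01062
∂h/∂y = [50·(-1.3) − (-110)·(+0.4)] / -13600 = +0.001544
Flow direction (−∇h) has components (-0.01062 E, -0.001544 N).
Azimuth = atan2(E, N) = atan2(-0.01062, -0.001544) = 261.7° ≈ 262°.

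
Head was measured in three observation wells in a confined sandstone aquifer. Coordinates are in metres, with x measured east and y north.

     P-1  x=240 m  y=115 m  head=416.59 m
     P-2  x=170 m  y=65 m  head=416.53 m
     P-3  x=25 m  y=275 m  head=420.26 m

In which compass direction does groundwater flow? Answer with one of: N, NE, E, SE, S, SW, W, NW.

SE

Taking P-1 as reference: P-2−P-1 = (-70, -50, -0.06); P-3−P-1 = (-215, 160, +3.67).
Solve a·Δx + b·Δy = Δh: det = (-70)·160 − (-215)·(-50) = -21950.
∂h/∂x = [(-0.06)·160 − (+3.67)·(-50)] / -21950 = -0.007923
∂h/∂y = [(-70)·(+3.67) − (-215)·(-0.06)] / -21950 = +0.01229
Flow = −∇h = (+0.007923 east, -0.01229 north), which points southeast.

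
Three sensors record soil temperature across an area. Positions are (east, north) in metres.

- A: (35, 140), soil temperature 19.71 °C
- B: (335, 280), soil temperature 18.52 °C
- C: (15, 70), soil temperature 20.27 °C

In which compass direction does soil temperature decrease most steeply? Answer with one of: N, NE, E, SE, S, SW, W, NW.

N

Differences from A: to B (Δx, Δy, Δh) = (300, 140, -1.19); to C = (-20, -70, +0.56).
Determinant of the coordinate differences = 300·(-70) − (-20)·140 = -18200.
∂T/∂x = [(-1.19)·(-70) − (+0.56)·140] / -18200 = -0.0002692
∂T/∂y = [300·(+0.56) − (-20)·(-1.19)] / -18200 = -0.007923
Steepest decrease is along −∇f = (+0.0002692 E, +0.007923 N) → north.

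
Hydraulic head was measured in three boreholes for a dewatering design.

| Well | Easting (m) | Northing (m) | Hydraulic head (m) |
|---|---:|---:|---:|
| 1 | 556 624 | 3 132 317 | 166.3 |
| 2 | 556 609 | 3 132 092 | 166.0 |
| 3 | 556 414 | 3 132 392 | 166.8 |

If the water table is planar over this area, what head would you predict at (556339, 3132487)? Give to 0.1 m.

With h = a·x + b·y + c and 1 as origin, the differences give:
  (-15)·a + (-225)·b = -0.3
  (-210)·a + 75·b = +0.5
Eliminate b (×75 and ×(-225), subtract): -48375·a = 90.00 → a = ∂h/∂x = -0.001860
Back-substitute: b = ∂h/∂y = +0.001457.
h(556339, 3132487) = 166.3 + (-0.001860)·(-285) + (+0.001457)·(170) = 166.3 +0.530 +0.248 = 167.078 m.

167.1 m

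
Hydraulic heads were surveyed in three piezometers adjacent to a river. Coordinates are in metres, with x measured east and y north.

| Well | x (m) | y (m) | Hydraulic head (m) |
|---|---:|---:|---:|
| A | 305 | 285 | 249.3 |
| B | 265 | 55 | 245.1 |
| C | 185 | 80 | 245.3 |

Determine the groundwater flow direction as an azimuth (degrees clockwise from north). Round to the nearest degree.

190°

Three-point gradient (reference A): Δ to B = (-40, -230, -4.2), Δ to C = (-120, -205, -4.0).
∂h/∂x = +0.003041, ∂h/∂y = +0.01773 (det = -19400).
Flow direction (−∇h) has components (-0.003041 E, -0.01773 N).
Azimuth = atan2(E, N) = atan2(-0.003041, -0.01773) = 189.7° ≈ 190°.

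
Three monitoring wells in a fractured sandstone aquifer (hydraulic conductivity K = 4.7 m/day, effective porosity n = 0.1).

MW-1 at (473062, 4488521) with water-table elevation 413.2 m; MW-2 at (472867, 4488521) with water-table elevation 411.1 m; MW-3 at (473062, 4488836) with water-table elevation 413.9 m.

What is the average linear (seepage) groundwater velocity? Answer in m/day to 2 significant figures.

0.52 m/day

∂h/∂x = (411.1 − 413.2) / (472867 − 473062) = +0.01077
∂h/∂y = (413.9 − 413.2) / (4488836 − 4488521) = +0.002222
|∇h| = √(0.01077² + 0.002222²) = 0.011
Seepage velocity v = K·i/n = 4.7 × 0.011 / 0.1 = 0.517 m/day.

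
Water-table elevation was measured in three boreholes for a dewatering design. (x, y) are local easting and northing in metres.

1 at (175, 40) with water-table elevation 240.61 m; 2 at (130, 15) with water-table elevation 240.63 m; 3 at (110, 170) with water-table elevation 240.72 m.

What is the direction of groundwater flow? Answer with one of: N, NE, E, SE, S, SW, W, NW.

SE

Taking 1 as reference: 2−1 = (-45, -25, +0.02); 3−1 = (-65, 130, +0.11).
Determinant of the coordinate differences = (-45)·130 − (-65)·(-25) = -7475.
∂h/∂x = [(+0.02)·130 − (+0.11)·(-25)] / -7475 = -0.0007157
∂h/∂y = [(-45)·(+0.11) − (-65)·(+0.02)] / -7475 = +0.0004883
Flow = −∇h = (+0.0007157 east, -0.0004883 north), which points southeast.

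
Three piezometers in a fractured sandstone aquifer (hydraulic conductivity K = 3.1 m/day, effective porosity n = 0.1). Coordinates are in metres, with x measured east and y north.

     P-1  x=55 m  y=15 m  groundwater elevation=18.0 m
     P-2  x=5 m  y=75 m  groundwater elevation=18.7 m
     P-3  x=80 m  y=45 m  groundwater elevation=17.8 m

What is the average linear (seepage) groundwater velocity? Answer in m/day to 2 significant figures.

Taking P-1 as reference: P-2−P-1 = (-50, 60, +0.7); P-3−P-1 = (25, 30, -0.2).
Determinant of the coordinate differences = (-50)·30 − 25·60 = -3000.
∂h/∂x = [(+0.7)·30 − (-0.2)·60] / -3000 = -0.01100
∂h/∂y = [(-50)·(-0.2) − 25·(+0.7)] / -3000 = +0.002500
|∇h| = √(-0.01100² + 0.002500²) = 0.01128
Seepage velocity v = K·i/n = 3.1 × 0.01128 / 0.1 = 0.3497 m/day.

0.35 m/day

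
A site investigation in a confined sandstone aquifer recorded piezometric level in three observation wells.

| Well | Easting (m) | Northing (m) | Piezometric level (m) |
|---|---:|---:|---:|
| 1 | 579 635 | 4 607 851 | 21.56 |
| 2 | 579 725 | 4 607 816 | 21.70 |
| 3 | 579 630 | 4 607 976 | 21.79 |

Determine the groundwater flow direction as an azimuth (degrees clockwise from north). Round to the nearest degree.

230°

Differences from 1: to 2 (Δx, Δy, Δh) = (90, -35, +0.14); to 3 = (-5, 125, +0.23).
Determinant of the coordinate differences = 90·125 − (-5)·(-35) = 11075.
∂h/∂x = [(+0.14)·125 − (+0.23)·(-35)] / 11075 = +0.002307
∂h/∂y = [90·(+0.23) − (-5)·(+0.14)] / 11075 = +0.001932
Flow direction (−∇h) has components (-0.002307 E, -0.001932 N).
Azimuth = atan2(E, N) = atan2(-0.002307, -0.001932) = 230.1° ≈ 230°.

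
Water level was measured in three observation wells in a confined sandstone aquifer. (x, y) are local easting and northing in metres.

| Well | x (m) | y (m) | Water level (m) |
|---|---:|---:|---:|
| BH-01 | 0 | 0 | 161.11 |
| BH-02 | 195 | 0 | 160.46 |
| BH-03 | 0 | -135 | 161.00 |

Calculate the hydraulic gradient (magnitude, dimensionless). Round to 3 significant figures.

0.00343

∂h/∂x = (160.46 − 161.11) / (195 − 0) = -0.003333
∂h/∂y = (161.00 − 161.11) / (-135 − 0) = +0.0008148
|∇h| = √(-0.003333² + 0.0008148²) = 0.003431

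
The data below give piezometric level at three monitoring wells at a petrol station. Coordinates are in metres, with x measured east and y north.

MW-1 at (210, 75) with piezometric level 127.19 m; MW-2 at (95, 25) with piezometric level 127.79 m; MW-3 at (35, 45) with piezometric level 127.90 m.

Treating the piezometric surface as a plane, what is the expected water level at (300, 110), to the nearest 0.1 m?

126.7 m

Differences from MW-1: to MW-2 (Δx, Δy, Δh) = (-115, -50, +0.60); to MW-3 = (-175, -30, +0.71).
Determinant of the coordinate differences = (-115)·(-30) − (-175)·(-50) = -5300.
∂h/∂x = [(+0.60)·(-30) − (+0.71)·(-50)] / -5300 = -0.003302
∂h/∂y = [(-115)·(+0.71) − (-175)·(+0.60)] / -5300 = -0.004406
h(300, 110) = 127.19 + (-0.003302)·(90) + (-0.004406)·(35) = 127.19 -0.297 -0.154 = 126.739 m.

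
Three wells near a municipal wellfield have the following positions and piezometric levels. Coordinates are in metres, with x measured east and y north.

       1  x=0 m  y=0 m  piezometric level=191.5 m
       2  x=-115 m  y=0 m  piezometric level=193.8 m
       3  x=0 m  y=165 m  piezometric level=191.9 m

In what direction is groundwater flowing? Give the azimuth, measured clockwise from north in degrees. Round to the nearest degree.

∂h/∂x = (193.8 − 191.5) / (-115 − 0) = -0.02000
∂h/∂y = (191.9 − 191.5) / (165 − 0) = +0.002424
Flow direction (−∇h) has components (+0.02000 E, -0.002424 N).
Azimuth = atan2(E, N) = atan2(+0.02000, -0.002424) = 96.9° ≈ 097°.

097°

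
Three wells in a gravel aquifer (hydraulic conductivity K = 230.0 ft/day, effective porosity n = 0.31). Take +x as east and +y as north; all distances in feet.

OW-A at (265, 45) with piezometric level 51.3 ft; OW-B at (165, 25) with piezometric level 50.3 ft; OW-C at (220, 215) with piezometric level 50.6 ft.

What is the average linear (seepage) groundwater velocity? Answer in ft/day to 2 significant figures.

7.7 ft/day

With h = a·x + b·y + c and OW-A as origin, the differences give:
  (-100)·a + (-20)·b = -1.0
  (-45)·a + 170·b = -0.7
Eliminate b (×170 and ×(-20), subtract): -17900·a = -184.00 → a = ∂h/∂x = +0.01028
Back-substitute: b = ∂h/∂y = -0.001397.
|∇h| = √(0.01028² + -0.001397²) = 0.01037
Seepage velocity v = K·i/n = 230.0 × 0.01037 / 0.31 = 7.694 ft/day.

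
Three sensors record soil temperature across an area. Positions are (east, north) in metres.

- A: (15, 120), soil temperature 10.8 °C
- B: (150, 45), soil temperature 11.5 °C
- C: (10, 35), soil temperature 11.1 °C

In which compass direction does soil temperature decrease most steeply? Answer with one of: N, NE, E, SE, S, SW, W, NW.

With T = a·x + b·y + c and A as origin, the differences give:
  135·a + (-75)·b = +0.7
  (-5)·a + (-85)·b = +0.3
Eliminate b (×(-85) and ×(-75), subtract): -11850·a = -37.00 → a = ∂T/∂x = +0.003122
Back-substitute: b = ∂T/∂y = -0.003713.
Steepest decrease is along −∇f = (-0.003122 E, +0.003713 N) → northwest.

NW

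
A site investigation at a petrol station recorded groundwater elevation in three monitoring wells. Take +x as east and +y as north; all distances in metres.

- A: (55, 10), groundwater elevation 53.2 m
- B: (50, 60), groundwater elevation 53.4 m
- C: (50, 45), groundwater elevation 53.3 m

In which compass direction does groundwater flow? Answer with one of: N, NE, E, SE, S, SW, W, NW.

W

With h = a·x + b·y + c and A as origin, the differences give:
  (-5)·a + 50·b = +0.2
  (-5)·a + 35·b = +0.1
Eliminate b (×35 and ×50, subtract): 75·a = 2.00 → a = ∂h/∂x = +0.02667
Back-substitute: b = ∂h/∂y = +0.006667.
Flow = −∇h = (-0.02667 east, -0.006667 north), which points west.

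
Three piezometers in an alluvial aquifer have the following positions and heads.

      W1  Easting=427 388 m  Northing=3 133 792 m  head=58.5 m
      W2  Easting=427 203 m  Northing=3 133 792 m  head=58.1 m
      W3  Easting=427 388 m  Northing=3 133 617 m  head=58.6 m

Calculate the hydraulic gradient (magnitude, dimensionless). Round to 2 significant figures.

0.0022

∂h/∂x = (58.1 − 58.5) / (427203 − 427388) = +0.002162
∂h/∂y = (58.6 − 58.5) / (3133617 − 3133792) = -0.0005714
|∇h| = √(0.002162² + -0.0005714²) = 0.002236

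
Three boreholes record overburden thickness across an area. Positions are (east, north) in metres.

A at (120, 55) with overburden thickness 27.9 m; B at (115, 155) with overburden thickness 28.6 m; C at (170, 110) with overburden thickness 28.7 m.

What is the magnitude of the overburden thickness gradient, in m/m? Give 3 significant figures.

0.0108 m/m

Differences from A: to B (Δx, Δy, Δh) = (-5, 100, +0.7); to C = (50, 55, +0.8).
Determinant of the coordinate differences = (-5)·55 − 50·100 = -5275.
∂d/∂x = [(+0.7)·55 − (+0.8)·100] / -5275 = +0.007867
∂d/∂y = [(-5)·(+0.8) − 50·(+0.7)] / -5275 = +0.007393
|∇f| = √(0.007867² + 0.007393²) = 0.0108 m/m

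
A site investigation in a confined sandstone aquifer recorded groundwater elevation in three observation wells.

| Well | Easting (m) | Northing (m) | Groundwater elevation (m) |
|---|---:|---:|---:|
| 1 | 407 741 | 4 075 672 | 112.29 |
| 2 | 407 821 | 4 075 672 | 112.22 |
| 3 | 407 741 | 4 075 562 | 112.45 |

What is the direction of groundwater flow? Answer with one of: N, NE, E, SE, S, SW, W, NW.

∂h/∂x = (112.22 − 112.29) / (407821 − 407741) = -0.0008750
∂h/∂y = (112.45 − 112.29) / (4075562 − 4075672) = -0.001455
Flow = −∇h = (+0.0008750 east, +0.001455 north), which points northeast.

NE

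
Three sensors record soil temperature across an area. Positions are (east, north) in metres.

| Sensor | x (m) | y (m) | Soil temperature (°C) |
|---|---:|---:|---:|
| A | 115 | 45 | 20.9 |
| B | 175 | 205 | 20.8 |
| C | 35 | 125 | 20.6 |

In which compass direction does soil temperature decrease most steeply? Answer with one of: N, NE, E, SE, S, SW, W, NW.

NW

With T = a·x + b·y + c and A as origin, the differences give:
  60·a + 160·b = -0.1
  (-80)·a + 80·b = -0.3
Eliminate b (×80 and ×160, subtract): 17600·a = 40.00 → a = ∂T/∂x = +0.002273
Back-substitute: b = ∂T/∂y = -0.001477.
Steepest decrease is along −∇f = (-0.002273 E, +0.001477 N) → northwest.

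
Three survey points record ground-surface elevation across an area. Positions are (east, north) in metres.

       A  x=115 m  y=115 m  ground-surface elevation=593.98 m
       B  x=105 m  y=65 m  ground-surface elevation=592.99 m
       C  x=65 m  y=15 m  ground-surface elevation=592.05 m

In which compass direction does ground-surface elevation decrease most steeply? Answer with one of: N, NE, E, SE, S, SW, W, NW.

Differences from A: to B (Δx, Δy, Δh) = (-10, -50, -0.99); to C = (-50, -100, -1.93).
Determinant of the coordinate differences = (-10)·(-100) − (-50)·(-50) = -1500.
∂z/∂x = [(-0.99)·(-100) − (-1.93)·(-50)] / -1500 = -0.001667
∂z/∂y = [(-10)·(-1.93) − (-50)·(-0.99)] / -1500 = +0.02013
Steepest decrease is along −∇f = (+0.001667 E, -0.02013 N) → south.

S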